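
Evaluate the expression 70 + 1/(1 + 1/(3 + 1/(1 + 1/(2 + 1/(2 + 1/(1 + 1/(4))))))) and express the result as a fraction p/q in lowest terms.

Use the convergent recurrence hₖ = aₖ·hₖ₋₁ + hₖ₋₂ (and likewise for the denominators kₖ):
a_0 = 70: 70/1
a_1 = 1: 71/1
a_2 = 3: 283/4
a_3 = 1: 354/5
a_4 = 2: 991/14
a_5 = 2: 2336/33
a_6 = 1: 3327/47
a_7 = 4: 15644/221

15644/221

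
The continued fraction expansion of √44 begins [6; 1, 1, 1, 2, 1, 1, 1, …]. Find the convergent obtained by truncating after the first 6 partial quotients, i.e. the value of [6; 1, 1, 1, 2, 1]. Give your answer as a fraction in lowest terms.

73/11

Start with 1.
2 + 1/(1/1) = 2 + 1/1 = 3/1
1 + 1/(3/1) = 1 + 1/3 = 4/3
1 + 1/(4/3) = 1 + 3/4 = 7/4
1 + 1/(7/4) = 1 + 4/7 = 11/7
6 + 1/(11/7) = 6 + 7/11 = 73/11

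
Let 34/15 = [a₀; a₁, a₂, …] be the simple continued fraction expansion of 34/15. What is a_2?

Repeatedly divide and take the remainder:
⌊34/15⌋ = 2, remainder 4
⌊15/4⌋ = 3, remainder 3
⌊4/3⌋ = 1, remainder 1

1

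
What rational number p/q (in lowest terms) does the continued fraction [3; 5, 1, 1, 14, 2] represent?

1053/331

Start with 2.
14 + 1/(2/1) = 14 + 1/2 = 29/2
1 + 1/(29/2) = 1 + 2/29 = 31/29
1 + 1/(31/29) = 1 + 29/31 = 60/31
5 + 1/(60/31) = 5 + 31/60 = 331/60
3 + 1/(331/60) = 3 + 60/331 = 1053/331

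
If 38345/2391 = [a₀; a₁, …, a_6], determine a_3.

6

Apply division with remainder until the remainder is 0:
38345 ÷ 2391 → quotient 16, remainder 89
2391 ÷ 89 → quotient 26, remainder 77
89 ÷ 77 → quotient 1, remainder 12
77 ÷ 12 → quotient 6, remainder 5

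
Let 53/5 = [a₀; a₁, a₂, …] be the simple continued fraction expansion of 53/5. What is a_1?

53 = 10·5 + 3, so a_0 = 10
5 = 1·3 + 2, so a_1 = 1

1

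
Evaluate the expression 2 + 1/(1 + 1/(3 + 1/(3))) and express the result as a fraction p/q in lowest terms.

36/13

Collapse the nested fraction from the inside out:
Start with 3.
3 + 1/(3/1) = 3 + 1/3 = 10/3
1 + 1/(10/3) = 1 + 3/10 = 13/10
2 + 1/(13/10) = 2 + 10/13 = 36/13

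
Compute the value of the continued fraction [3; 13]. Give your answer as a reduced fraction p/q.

Start with 13.
3 + 1/(13/1) = 3 + 1/13 = 40/13

40/13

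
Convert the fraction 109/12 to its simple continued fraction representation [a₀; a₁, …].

[9; 12]

Run the Euclidean algorithm, recording each quotient:
⌊109/12⌋ = 9, remainder 1
⌊12/1⌋ = 12, remainder 0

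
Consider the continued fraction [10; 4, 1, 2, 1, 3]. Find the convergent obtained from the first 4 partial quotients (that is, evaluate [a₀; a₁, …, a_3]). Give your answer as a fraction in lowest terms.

Starting at the tail and folding back:
Start with 2.
1 + 1/(2/1) = 1 + 1/2 = 3/2
4 + 1/(3/2) = 4 + 2/3 = 14/3
10 + 1/(14/3) = 10 + 3/14 = 143/14

143/14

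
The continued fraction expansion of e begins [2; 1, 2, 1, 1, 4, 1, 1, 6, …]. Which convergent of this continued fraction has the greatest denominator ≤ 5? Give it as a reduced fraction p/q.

11/4

a_0 = 2: 2/1  (≤ bound)
a_1 = 1: 3/1  (≤ bound)
a_2 = 2: 8/3  (≤ bound)
a_3 = 1: 11/4  (≤ bound)
a_4 = 1: 19/7  (> 5, stop)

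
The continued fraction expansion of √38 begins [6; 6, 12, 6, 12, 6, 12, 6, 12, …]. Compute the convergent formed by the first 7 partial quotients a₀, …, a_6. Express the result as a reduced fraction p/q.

Use the convergent recurrence hₖ = aₖ·hₖ₋₁ + hₖ₋₂ (and likewise for the denominators kₖ):
a_0 = 6: 6/1
a_1 = 6: 37/6
a_2 = 12: 450/73
a_3 = 6: 2737/444
a_4 = 12: 33294/5401
a_5 = 6: 202501/32850
a_6 = 12: 2463306/399601

2463306/399601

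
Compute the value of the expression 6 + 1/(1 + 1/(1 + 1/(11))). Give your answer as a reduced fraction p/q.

Use the convergent recurrence hₖ = aₖ·hₖ₋₁ + hₖ₋₂ (and likewise for the denominators kₖ):
a_0 = 6: 6/1
a_1 = 1: 7/1
a_2 = 1: 13/2
a_3 = 11: 150/23

150/23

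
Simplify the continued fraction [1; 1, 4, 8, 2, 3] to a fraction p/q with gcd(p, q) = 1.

545/302

Start with 3.
2 + 1/(3/1) = 2 + 1/3 = 7/3
8 + 1/(7/3) = 8 + 3/7 = 59/7
4 + 1/(59/7) = 4 + 7/59 = 243/59
1 + 1/(243/59) = 1 + 59/243 = 302/243
1 + 1/(302/243) = 1 + 243/302 = 545/302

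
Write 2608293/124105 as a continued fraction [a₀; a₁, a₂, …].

[21; 59, 2, 3, 2, 15, 1, 7]

Run the Euclidean algorithm, recording each quotient:
2608293 = 21·124105 + 2088, so a_0 = 21
124105 = 59·2088 + 913, so a_1 = 59
2088 = 2·913 + 262, so a_2 = 2
913 = 3·262 + 127, so a_3 = 3
262 = 2·127 + 8, so a_4 = 2
127 = 15·8 + 7, so a_5 = 15
8 = 1·7 + 1, so a_6 = 1
7 = 7·1 + 0, so a_7 = 7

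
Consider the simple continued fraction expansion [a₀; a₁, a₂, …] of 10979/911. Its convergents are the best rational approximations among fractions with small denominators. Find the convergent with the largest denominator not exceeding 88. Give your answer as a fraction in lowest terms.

699/58

a_0 = 12: 12/1  (≤ bound)
a_1 = 19: 229/19  (≤ bound)
a_2 = 2: 470/39  (≤ bound)
a_3 = 1: 699/58  (≤ bound)
a_4 = 1: 1169/97  (> 88, stop)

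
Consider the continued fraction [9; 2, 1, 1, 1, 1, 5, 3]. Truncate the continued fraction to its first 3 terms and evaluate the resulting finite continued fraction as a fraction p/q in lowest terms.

28/3

Build up convergents one term at a time:
a_0 = 9: 9/1
a_1 = 2: 19/2
a_2 = 1: 28/3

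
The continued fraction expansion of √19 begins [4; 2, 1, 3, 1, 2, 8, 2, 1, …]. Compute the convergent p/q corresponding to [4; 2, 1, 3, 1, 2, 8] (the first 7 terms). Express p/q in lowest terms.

1421/326

Start with 8.
2 + 1/(8/1) = 2 + 1/8 = 17/8
1 + 1/(17/8) = 1 + 8/17 = 25/17
3 + 1/(25/17) = 3 + 17/25 = 92/25
1 + 1/(92/25) = 1 + 25/92 = 117/92
2 + 1/(117/92) = 2 + 92/117 = 326/117
4 + 1/(326/117) = 4 + 117/326 = 1421/326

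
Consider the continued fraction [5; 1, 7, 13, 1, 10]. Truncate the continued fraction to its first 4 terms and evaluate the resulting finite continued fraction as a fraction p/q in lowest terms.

a_0 = 5: 5/1
a_1 = 1: 6/1
a_2 = 7: 47/8
a_3 = 13: 617/105

617/105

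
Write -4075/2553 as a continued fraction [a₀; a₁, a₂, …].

[-2; 2, 2, 10, 49]

-4075 ÷ 2553 → quotient -2, remainder 1031
2553 ÷ 1031 → quotient 2, remainder 491
1031 ÷ 491 → quotient 2, remainder 49
491 ÷ 49 → quotient 10, remainder 1
49 ÷ 1 → quotient 49, remainder 0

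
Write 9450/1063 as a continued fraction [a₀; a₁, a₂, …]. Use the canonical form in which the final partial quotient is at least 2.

⌊9450/1063⌋ = 8, remainder 946
⌊1063/946⌋ = 1, remainder 117
⌊946/117⌋ = 8, remainder 10
⌊117/10⌋ = 11, remainder 7
⌊10/7⌋ = 1, remainder 3
⌊7/3⌋ = 2, remainder 1
⌊3/1⌋ = 3, remainder 0

[8; 1, 8, 11, 1, 2, 3]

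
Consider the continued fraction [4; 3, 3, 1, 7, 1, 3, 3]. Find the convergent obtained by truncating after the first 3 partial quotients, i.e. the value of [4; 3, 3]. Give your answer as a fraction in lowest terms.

a_0 = 4: 4/1
a_1 = 3: 13/3
a_2 = 3: 43/10

43/10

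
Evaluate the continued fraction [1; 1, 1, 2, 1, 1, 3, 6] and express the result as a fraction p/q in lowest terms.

427/270

Start with 6.
3 + 1/(6/1) = 3 + 1/6 = 19/6
1 + 1/(19/6) = 1 + 6/19 = 25/19
1 + 1/(25/19) = 1 + 19/25 = 44/25
2 + 1/(44/25) = 2 + 25/44 = 113/44
1 + 1/(113/44) = 1 + 44/113 = 157/113
1 + 1/(157/113) = 1 + 113/157 = 270/157
1 + 1/(270/157) = 1 + 157/270 = 427/270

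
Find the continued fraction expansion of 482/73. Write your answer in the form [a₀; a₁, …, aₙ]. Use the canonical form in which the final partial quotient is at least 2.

⌊482/73⌋ = 6, remainder 44
⌊73/44⌋ = 1, remainder 29
⌊44/29⌋ = 1, remainder 15
⌊29/15⌋ = 1, remainder 14
⌊15/14⌋ = 1, remainder 1
⌊14/1⌋ = 14, remainder 0

[6; 1, 1, 1, 1, 14]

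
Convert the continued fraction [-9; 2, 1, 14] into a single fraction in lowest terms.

-381/44

Use the convergent recurrence hₖ = aₖ·hₖ₋₁ + hₖ₋₂ (and likewise for the denominators kₖ):
a_0 = -9: -9/1
a_1 = 2: -17/2
a_2 = 1: -26/3
a_3 = 14: -381/44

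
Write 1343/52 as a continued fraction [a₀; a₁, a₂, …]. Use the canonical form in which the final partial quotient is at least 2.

1343 = 25·52 + 43, so a_0 = 25
52 = 1·43 + 9, so a_1 = 1
43 = 4·9 + 7, so a_2 = 4
9 = 1·7 + 2, so a_3 = 1
7 = 3·2 + 1, so a_4 = 3
2 = 2·1 + 0, so a_5 = 2

[25; 1, 4, 1, 3, 2]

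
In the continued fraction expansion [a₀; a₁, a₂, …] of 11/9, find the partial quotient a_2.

2

⌊11/9⌋ = 1, remainder 2
⌊9/2⌋ = 4, remainder 1
⌊2/1⌋ = 2, remainder 0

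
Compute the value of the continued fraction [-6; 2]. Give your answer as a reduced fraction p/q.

a_0 = -6: -6/1
a_1 = 2: -11/2

-11/2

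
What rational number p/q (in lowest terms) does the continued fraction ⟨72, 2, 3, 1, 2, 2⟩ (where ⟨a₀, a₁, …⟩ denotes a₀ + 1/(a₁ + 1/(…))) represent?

4274/59

Work from the innermost term outward:
Start with 2.
2 + 1/(2/1) = 2 + 1/2 = 5/2
1 + 1/(5/2) = 1 + 2/5 = 7/5
3 + 1/(7/5) = 3 + 5/7 = 26/7
2 + 1/(26/7) = 2 + 7/26 = 59/26
72 + 1/(59/26) = 72 + 26/59 = 4274/59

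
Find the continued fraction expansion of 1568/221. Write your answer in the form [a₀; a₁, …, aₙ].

[7; 10, 1, 1, 10]

Apply division with remainder until the remainder is 0:
⌊1568/221⌋ = 7, remainder 21
⌊221/21⌋ = 10, remainder 11
⌊21/11⌋ = 1, remainder 10
⌊11/10⌋ = 1, remainder 1
⌊10/1⌋ = 10, remainder 0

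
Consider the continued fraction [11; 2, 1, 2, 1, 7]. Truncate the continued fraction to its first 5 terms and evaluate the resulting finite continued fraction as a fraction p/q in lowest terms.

125/11

Start with 1.
2 + 1/(1/1) = 2 + 1/1 = 3/1
1 + 1/(3/1) = 1 + 1/3 = 4/3
2 + 1/(4/3) = 2 + 3/4 = 11/4
11 + 1/(11/4) = 11 + 4/11 = 125/11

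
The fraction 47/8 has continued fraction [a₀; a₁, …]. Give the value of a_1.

1

47 ÷ 8 → quotient 5, remainder 7
8 ÷ 7 → quotient 1, remainder 1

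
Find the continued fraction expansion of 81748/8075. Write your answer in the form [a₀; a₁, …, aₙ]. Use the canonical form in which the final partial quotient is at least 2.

Repeatedly divide and take the remainder:
⌊81748/8075⌋ = 10, remainder 998
⌊8075/998⌋ = 8, remainder 91
⌊998/91⌋ = 10, remainder 88
⌊91/88⌋ = 1, remainder 3
⌊88/3⌋ = 29, remainder 1
⌊3/1⌋ = 3, remainder 0

[10; 8, 10, 1, 29, 3]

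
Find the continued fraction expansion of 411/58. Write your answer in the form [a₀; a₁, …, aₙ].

[7; 11, 1, 1, 2]

Repeatedly divide and take the remainder:
411 = 7·58 + 5, so a_0 = 7
58 = 11·5 + 3, so a_1 = 11
5 = 1·3 + 2, so a_2 = 1
3 = 1·2 + 1, so a_3 = 1
2 = 2·1 + 0, so a_4 = 2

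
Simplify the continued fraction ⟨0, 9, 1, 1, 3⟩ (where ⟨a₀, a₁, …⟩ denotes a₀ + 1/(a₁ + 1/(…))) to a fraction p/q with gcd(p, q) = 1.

7/67

Start with 3.
1 + 1/(3/1) = 1 + 1/3 = 4/3
1 + 1/(4/3) = 1 + 3/4 = 7/4
9 + 1/(7/4) = 9 + 4/7 = 67/7
0 + 1/(67/7) = 0 + 7/67 = 7/67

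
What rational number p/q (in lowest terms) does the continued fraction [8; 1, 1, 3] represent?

a_0 = 8: 8/1
a_1 = 1: 9/1
a_2 = 1: 17/2
a_3 = 3: 60/7

60/7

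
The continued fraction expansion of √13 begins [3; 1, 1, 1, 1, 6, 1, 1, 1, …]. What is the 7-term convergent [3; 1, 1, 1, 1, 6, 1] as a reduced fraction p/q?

Compute successive convergents:
a_0 = 3: 3/1
a_1 = 1: 4/1
a_2 = 1: 7/2
a_3 = 1: 11/3
a_4 = 1: 18/5
a_5 = 6: 119/33
a_6 = 1: 137/38

137/38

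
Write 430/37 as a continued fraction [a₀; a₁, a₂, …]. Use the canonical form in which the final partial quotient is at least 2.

Run the Euclidean algorithm, recording each quotient:
430 = 11·37 + 23, so a_0 = 11
37 = 1·23 + 14, so a_1 = 1
23 = 1·14 + 9, so a_2 = 1
14 = 1·9 + 5, so a_3 = 1
9 = 1·5 + 4, so a_4 = 1
5 = 1·4 + 1, so a_5 = 1
4 = 4·1 + 0, so a_6 = 4

[11; 1, 1, 1, 1, 1, 4]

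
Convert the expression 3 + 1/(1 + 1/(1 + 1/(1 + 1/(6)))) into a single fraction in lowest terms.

a_0 = 3: 3/1
a_1 = 1: 4/1
a_2 = 1: 7/2
a_3 = 1: 11/3
a_4 = 6: 73/20

73/20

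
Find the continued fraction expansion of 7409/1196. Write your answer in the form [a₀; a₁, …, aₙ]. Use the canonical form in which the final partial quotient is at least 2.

7409 = 6·1196 + 233, so a_0 = 6
1196 = 5·233 + 31, so a_1 = 5
233 = 7·31 + 16, so a_2 = 7
31 = 1·16 + 15, so a_3 = 1
16 = 1·15 + 1, so a_4 = 1
15 = 15·1 + 0, so a_5 = 15

[6; 5, 7, 1, 1, 15]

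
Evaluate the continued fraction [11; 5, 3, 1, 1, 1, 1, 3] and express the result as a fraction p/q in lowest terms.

Start with 3.
1 + 1/(3/1) = 1 + 1/3 = 4/3
1 + 1/(4/3) = 1 + 3/4 = 7/4
1 + 1/(7/4) = 1 + 4/7 = 11/7
1 + 1/(11/7) = 1 + 7/11 = 18/11
3 + 1/(18/11) = 3 + 11/18 = 65/18
5 + 1/(65/18) = 5 + 18/65 = 343/65
11 + 1/(343/65) = 11 + 65/343 = 3838/343

3838/343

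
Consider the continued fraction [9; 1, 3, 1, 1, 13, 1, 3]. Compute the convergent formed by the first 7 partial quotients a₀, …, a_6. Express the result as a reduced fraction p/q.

Compute successive convergents:
a_0 = 9: 9/1
a_1 = 1: 10/1
a_2 = 3: 39/4
a_3 = 1: 49/5
a_4 = 1: 88/9
a_5 = 13: 1193/122
a_6 = 1: 1281/131

1281/131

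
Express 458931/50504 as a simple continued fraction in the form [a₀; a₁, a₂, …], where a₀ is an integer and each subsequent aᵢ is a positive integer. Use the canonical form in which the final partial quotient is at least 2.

458931 = 9·50504 + 4395, so a_0 = 9
50504 = 11·4395 + 2159, so a_1 = 11
4395 = 2·2159 + 77, so a_2 = 2
2159 = 28·77 + 3, so a_3 = 28
77 = 25·3 + 2, so a_4 = 25
3 = 1·2 + 1, so a_5 = 1
2 = 2·1 + 0, so a_6 = 2

[9; 11, 2, 28, 25, 1, 2]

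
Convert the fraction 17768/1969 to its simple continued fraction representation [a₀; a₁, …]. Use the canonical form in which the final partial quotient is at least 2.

17768 ÷ 1969 → quotient 9, remainder 47
1969 ÷ 47 → quotient 41, remainder 42
47 ÷ 42 → quotient 1, remainder 5
42 ÷ 5 → quotient 8, remainder 2
5 ÷ 2 → quotient 2, remainder 1
2 ÷ 1 → quotient 2, remainder 0

[9; 41, 1, 8, 2, 2]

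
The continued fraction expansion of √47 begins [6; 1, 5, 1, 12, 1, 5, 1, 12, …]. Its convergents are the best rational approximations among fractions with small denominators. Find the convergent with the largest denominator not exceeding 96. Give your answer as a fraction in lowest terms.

a_0 = 6: 6/1  (≤ bound)
a_1 = 1: 7/1  (≤ bound)
a_2 = 5: 41/6  (≤ bound)
a_3 = 1: 48/7  (≤ bound)
a_4 = 12: 617/90  (≤ bound)
a_5 = 1: 665/97  (> 96, stop)

617/90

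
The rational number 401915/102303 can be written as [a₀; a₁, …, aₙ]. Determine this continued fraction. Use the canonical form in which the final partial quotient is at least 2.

Repeatedly divide and take the remainder:
401915 = 3·102303 + 95006, so a_0 = 3
102303 = 1·95006 + 7297, so a_1 = 1
95006 = 13·7297 + 145, so a_2 = 13
7297 = 50·145 + 47, so a_3 = 50
145 = 3·47 + 4, so a_4 = 3
47 = 11·4 + 3, so a_5 = 11
4 = 1·3 + 1, so a_6 = 1
3 = 3·1 + 0, so a_7 = 3

[3; 1, 13, 50, 3, 11, 1, 3]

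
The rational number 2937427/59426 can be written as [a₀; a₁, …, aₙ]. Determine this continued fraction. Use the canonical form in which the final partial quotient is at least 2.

2937427 ÷ 59426 → quotient 49, remainder 25553
59426 ÷ 25553 → quotient 2, remainder 8320
25553 ÷ 8320 → quotient 3, remainder 593
8320 ÷ 593 → quotient 14, remainder 18
593 ÷ 18 → quotient 32, remainder 17
18 ÷ 17 → quotient 1, remainder 1
17 ÷ 1 → quotient 17, remainder 0

[49; 2, 3, 14, 32, 1, 17]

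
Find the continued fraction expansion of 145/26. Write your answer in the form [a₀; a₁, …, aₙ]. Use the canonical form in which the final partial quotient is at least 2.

145 = 5·26 + 15, so a_0 = 5
26 = 1·15 + 11, so a_1 = 1
15 = 1·11 + 4, so a_2 = 1
11 = 2·4 + 3, so a_3 = 2
4 = 1·3 + 1, so a_4 = 1
3 = 3·1 + 0, so a_5 = 3

[5; 1, 1, 2, 1, 3]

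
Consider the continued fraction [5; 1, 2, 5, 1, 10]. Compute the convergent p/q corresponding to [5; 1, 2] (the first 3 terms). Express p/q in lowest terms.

Start with 2.
1 + 1/(2/1) = 1 + 1/2 = 3/2
5 + 1/(3/2) = 5 + 2/3 = 17/3

17/3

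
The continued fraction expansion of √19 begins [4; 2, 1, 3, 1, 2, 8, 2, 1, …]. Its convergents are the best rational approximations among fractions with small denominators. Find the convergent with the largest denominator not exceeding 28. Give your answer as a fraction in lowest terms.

List convergents until the denominator exceeds the bound:
a_0 = 4: 4/1  (≤ bound)
a_1 = 2: 9/2  (≤ bound)
a_2 = 1: 13/3  (≤ bound)
a_3 = 3: 48/11  (≤ bound)
a_4 = 1: 61/14  (≤ bound)
a_5 = 2: 170/39  (> 28, stop)

61/14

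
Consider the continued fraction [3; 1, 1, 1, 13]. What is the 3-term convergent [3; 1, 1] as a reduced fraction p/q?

7/2

a_0 = 3: 3/1
a_1 = 1: 4/1
a_2 = 1: 7/2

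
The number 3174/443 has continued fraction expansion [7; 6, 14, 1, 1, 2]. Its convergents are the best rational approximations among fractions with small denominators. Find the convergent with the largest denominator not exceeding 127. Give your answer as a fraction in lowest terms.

a_0 = 7: 7/1  (≤ bound)
a_1 = 6: 43/6  (≤ bound)
a_2 = 14: 609/85  (≤ bound)
a_3 = 1: 652/91  (≤ bound)
a_4 = 1: 1261/176  (> 127, stop)

652/91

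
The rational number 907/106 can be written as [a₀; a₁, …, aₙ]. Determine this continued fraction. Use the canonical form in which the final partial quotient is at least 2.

[8; 1, 1, 3, 1, 11]

907 = 8·106 + 59, so a_0 = 8
106 = 1·59 + 47, so a_1 = 1
59 = 1·47 + 12, so a_2 = 1
47 = 3·12 + 11, so a_3 = 3
12 = 1·11 + 1, so a_4 = 1
11 = 11·1 + 0, so a_5 = 11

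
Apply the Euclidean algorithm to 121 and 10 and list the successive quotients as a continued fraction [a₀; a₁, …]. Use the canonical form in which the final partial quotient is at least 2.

Apply division with remainder until the remainder is 0:
121 ÷ 10 → quotient 12, remainder 1
10 ÷ 1 → quotient 10, remainder 0

[12; 10]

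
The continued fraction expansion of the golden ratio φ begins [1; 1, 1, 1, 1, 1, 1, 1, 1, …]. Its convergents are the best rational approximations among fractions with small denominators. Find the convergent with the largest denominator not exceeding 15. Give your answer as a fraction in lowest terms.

21/13

List convergents until the denominator exceeds the bound:
a_0 = 1: 1/1  (≤ bound)
a_1 = 1: 2/1  (≤ bound)
a_2 = 1: 3/2  (≤ bound)
a_3 = 1: 5/3  (≤ bound)
a_4 = 1: 8/5  (≤ bound)
a_5 = 1: 13/8  (≤ bound)
a_6 = 1: 21/13  (≤ bound)
a_7 = 1: 34/21  (> 15, stop)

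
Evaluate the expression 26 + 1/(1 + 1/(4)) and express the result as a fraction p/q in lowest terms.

134/5

Start with 4.
1 + 1/(4/1) = 1 + 1/4 = 5/4
26 + 1/(5/4) = 26 + 4/5 = 134/5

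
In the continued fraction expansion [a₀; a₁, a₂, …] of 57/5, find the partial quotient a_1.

2

57 = 11·5 + 2, so a_0 = 11
5 = 2·2 + 1, so a_1 = 2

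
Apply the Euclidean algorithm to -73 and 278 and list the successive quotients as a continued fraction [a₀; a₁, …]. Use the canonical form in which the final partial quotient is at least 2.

Repeatedly divide and take the remainder:
-73 ÷ 278 → quotient -1, remainder 205
278 ÷ 205 → quotient 1, remainder 73
205 ÷ 73 → quotient 2, remainder 59
73 ÷ 59 → quotient 1, remainder 14
59 ÷ 14 → quotient 4, remainder 3
14 ÷ 3 → quotient 4, remainder 2
3 ÷ 2 → quotient 1, remainder 1
2 ÷ 1 → quotient 2, remainder 0

[-1; 1, 2, 1, 4, 4, 1, 2]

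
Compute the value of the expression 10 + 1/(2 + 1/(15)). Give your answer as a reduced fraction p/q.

Start with 15.
2 + 1/(15/1) = 2 + 1/15 = 31/15
10 + 1/(31/15) = 10 + 15/31 = 325/31

325/31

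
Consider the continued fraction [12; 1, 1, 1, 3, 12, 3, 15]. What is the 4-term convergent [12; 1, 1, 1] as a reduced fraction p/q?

Use the convergent recurrence hₖ = aₖ·hₖ₋₁ + hₖ₋₂ (and likewise for the denominators kₖ):
a_0 = 12: 12/1
a_1 = 1: 13/1
a_2 = 1: 25/2
a_3 = 1: 38/3

38/3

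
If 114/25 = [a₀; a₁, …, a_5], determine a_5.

2

Run the Euclidean algorithm, recording each quotient:
114 = 4·25 + 14, so a_0 = 4
25 = 1·14 + 11, so a_1 = 1
14 = 1·11 + 3, so a_2 = 1
11 = 3·3 + 2, so a_3 = 3
3 = 1·2 + 1, so a_4 = 1
2 = 2·1 + 0, so a_5 = 2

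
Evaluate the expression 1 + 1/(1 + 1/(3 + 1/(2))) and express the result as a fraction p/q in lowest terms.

16/9

Compute successive convergents:
a_0 = 1: 1/1
a_1 = 1: 2/1
a_2 = 3: 7/4
a_3 = 2: 16/9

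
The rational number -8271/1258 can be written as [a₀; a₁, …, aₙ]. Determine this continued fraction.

[-7; 2, 2, 1, 5, 2, 14]

Apply division with remainder until the remainder is 0:
-8271 ÷ 1258 → quotient -7, remainder 535
1258 ÷ 535 → quotient 2, remainder 188
535 ÷ 188 → quotient 2, remainder 159
188 ÷ 159 → quotient 1, remainder 29
159 ÷ 29 → quotient 5, remainder 14
29 ÷ 14 → quotient 2, remainder 1
14 ÷ 1 → quotient 14, remainder 0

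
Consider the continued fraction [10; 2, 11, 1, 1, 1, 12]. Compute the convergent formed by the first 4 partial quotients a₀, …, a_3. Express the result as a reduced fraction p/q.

Start with 1.
11 + 1/(1/1) = 11 + 1/1 = 12/1
2 + 1/(12/1) = 2 + 1/12 = 25/12
10 + 1/(25/12) = 10 + 12/25 = 262/25

262/25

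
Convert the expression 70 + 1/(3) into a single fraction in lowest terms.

Start with 3.
70 + 1/(3/1) = 70 + 1/3 = 211/3

211/3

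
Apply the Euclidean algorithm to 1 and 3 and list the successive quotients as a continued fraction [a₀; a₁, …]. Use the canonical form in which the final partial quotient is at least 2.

[0; 3]

1 = 0·3 + 1, so a_0 = 0
3 = 3·1 + 0, so a_1 = 3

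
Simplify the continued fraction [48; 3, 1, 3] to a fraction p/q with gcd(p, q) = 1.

Work from the innermost term outward:
Start with 3.
1 + 1/(3/1) = 1 + 1/3 = 4/3
3 + 1/(4/3) = 3 + 3/4 = 15/4
48 + 1/(15/4) = 48 + 4/15 = 724/15

724/15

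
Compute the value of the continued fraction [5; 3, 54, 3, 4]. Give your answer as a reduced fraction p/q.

11361/2131

Start with 4.
3 + 1/(4/1) = 3 + 1/4 = 13/4
54 + 1/(13/4) = 54 + 4/13 = 706/13
3 + 1/(706/13) = 3 + 13/706 = 2131/706
5 + 1/(2131/706) = 5 + 706/2131 = 11361/2131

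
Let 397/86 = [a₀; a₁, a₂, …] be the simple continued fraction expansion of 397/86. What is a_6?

1

397 = 4·86 + 53, so a_0 = 4
86 = 1·53 + 33, so a_1 = 1
53 = 1·33 + 20, so a_2 = 1
33 = 1·20 + 13, so a_3 = 1
20 = 1·13 + 7, so a_4 = 1
13 = 1·7 + 6, so a_5 = 1
7 = 1·6 + 1, so a_6 = 1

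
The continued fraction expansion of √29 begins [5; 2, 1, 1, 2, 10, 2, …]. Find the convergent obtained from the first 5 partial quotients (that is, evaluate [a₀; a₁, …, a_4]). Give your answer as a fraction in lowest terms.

70/13

Start with 2.
1 + 1/(2/1) = 1 + 1/2 = 3/2
1 + 1/(3/2) = 1 + 2/3 = 5/3
2 + 1/(5/3) = 2 + 3/5 = 13/5
5 + 1/(13/5) = 5 + 5/13 = 70/13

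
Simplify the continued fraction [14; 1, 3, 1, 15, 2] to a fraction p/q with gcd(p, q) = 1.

a_0 = 14: 14/1
a_1 = 1: 15/1
a_2 = 3: 59/4
a_3 = 1: 74/5
a_4 = 15: 1169/79
a_5 = 2: 2412/163

2412/163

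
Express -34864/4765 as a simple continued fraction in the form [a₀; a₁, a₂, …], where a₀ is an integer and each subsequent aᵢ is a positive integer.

[-8; 1, 2, 6, 2, 1, 15, 5]

⌊-34864/4765⌋ = -8, remainder 3256
⌊4765/3256⌋ = 1, remainder 1509
⌊3256/1509⌋ = 2, remainder 238
⌊1509/238⌋ = 6, remainder 81
⌊238/81⌋ = 2, remainder 76
⌊81/76⌋ = 1, remainder 5
⌊76/5⌋ = 15, remainder 1
⌊5/1⌋ = 5, remainder 0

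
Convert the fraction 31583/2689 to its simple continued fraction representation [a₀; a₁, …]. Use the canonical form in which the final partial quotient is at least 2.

⌊31583/2689⌋ = 11, remainder 2004
⌊2689/2004⌋ = 1, remainder 685
⌊2004/685⌋ = 2, remainder 634
⌊685/634⌋ = 1, remainder 51
⌊634/51⌋ = 12, remainder 22
⌊51/22⌋ = 2, remainder 7
⌊22/7⌋ = 3, remainder 1
⌊7/1⌋ = 7, remainder 0

[11; 1, 2, 1, 12, 2, 3, 7]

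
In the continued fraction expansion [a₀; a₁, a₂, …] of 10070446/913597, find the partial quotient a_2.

1

⌊10070446/913597⌋ = 11, remainder 20879
⌊913597/20879⌋ = 43, remainder 15800
⌊20879/15800⌋ = 1, remainder 5079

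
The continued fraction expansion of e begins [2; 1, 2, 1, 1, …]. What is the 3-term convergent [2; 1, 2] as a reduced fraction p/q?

a_0 = 2: 2/1
a_1 = 1: 3/1
a_2 = 2: 8/3

8/3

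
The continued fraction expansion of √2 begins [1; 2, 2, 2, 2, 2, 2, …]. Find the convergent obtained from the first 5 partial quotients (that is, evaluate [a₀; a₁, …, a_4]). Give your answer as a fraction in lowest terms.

41/29

Work from the innermost term outward:
Start with 2.
2 + 1/(2/1) = 2 + 1/2 = 5/2
2 + 1/(5/2) = 2 + 2/5 = 12/5
2 + 1/(12/5) = 2 + 5/12 = 29/12
1 + 1/(29/12) = 1 + 12/29 = 41/29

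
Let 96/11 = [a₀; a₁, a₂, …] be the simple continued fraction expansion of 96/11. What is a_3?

1

⌊96/11⌋ = 8, remainder 8
⌊11/8⌋ = 1, remainder 3
⌊8/3⌋ = 2, remainder 2
⌊3/2⌋ = 1, remainder 1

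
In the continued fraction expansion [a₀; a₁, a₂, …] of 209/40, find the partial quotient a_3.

209 ÷ 40 → quotient 5, remainder 9
40 ÷ 9 → quotient 4, remainder 4
9 ÷ 4 → quotient 2, remainder 1
4 ÷ 1 → quotient 4, remainder 0

4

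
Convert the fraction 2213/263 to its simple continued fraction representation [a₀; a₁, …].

[8; 2, 2, 2, 2, 1, 2, 2]

2213 = 8·263 + 109, so a_0 = 8
263 = 2·109 + 45, so a_1 = 2
109 = 2·45 + 19, so a_2 = 2
45 = 2·19 + 7, so a_3 = 2
19 = 2·7 + 5, so a_4 = 2
7 = 1·5 + 2, so a_5 = 1
5 = 2·2 + 1, so a_6 = 2
2 = 2·1 + 0, so a_7 = 2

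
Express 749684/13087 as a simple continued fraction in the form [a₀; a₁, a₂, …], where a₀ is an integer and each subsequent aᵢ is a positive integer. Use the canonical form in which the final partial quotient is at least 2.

[57; 3, 1, 1, 18, 3, 5, 6]

⌊749684/13087⌋ = 57, remainder 3725
⌊13087/3725⌋ = 3, remainder 1912
⌊3725/1912⌋ = 1, remainder 1813
⌊1912/1813⌋ = 1, remainder 99
⌊1813/99⌋ = 18, remainder 31
⌊99/31⌋ = 3, remainder 6
⌊31/6⌋ = 5, remainder 1
⌊6/1⌋ = 6, remainder 0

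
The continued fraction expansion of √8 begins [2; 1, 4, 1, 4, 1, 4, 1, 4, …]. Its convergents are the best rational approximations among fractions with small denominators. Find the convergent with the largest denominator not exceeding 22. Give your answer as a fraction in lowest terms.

a_0 = 2: 2/1  (≤ bound)
a_1 = 1: 3/1  (≤ bound)
a_2 = 4: 14/5  (≤ bound)
a_3 = 1: 17/6  (≤ bound)
a_4 = 4: 82/29  (> 22, stop)

17/6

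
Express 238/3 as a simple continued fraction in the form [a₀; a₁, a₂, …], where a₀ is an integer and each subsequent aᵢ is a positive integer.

[79; 3]

Repeatedly divide and take the remainder:
238 = 79·3 + 1, so a_0 = 79
3 = 3·1 + 0, so a_1 = 3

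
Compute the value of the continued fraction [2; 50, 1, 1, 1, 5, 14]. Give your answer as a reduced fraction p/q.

24653/12206

Collapse the nested fraction from the inside out:
Start with 14.
5 + 1/(14/1) = 5 + 1/14 = 71/14
1 + 1/(71/14) = 1 + 14/71 = 85/71
1 + 1/(85/71) = 1 + 71/85 = 156/85
1 + 1/(156/85) = 1 + 85/156 = 241/156
50 + 1/(241/156) = 50 + 156/241 = 12206/241
2 + 1/(12206/241) = 2 + 241/12206 = 24653/12206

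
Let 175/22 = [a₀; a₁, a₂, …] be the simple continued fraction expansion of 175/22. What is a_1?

1

Apply division with remainder until the remainder is 0:
⌊175/22⌋ = 7, remainder 21
⌊22/21⌋ = 1, remainder 1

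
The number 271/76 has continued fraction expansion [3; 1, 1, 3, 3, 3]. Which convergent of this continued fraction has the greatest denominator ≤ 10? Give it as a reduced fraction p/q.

a_0 = 3: 3/1  (≤ bound)
a_1 = 1: 4/1  (≤ bound)
a_2 = 1: 7/2  (≤ bound)
a_3 = 3: 25/7  (≤ bound)
a_4 = 3: 82/23  (> 10, stop)

25/7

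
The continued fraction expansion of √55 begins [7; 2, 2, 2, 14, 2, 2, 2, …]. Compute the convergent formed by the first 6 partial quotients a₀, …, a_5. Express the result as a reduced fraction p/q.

2655/358

Build up convergents one term at a time:
a_0 = 7: 7/1
a_1 = 2: 15/2
a_2 = 2: 37/5
a_3 = 2: 89/12
a_4 = 14: 1283/173
a_5 = 2: 2655/358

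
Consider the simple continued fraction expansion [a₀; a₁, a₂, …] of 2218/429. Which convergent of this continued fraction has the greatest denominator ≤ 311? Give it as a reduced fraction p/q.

a_0 = 5: 5/1  (≤ bound)
a_1 = 5: 26/5  (≤ bound)
a_2 = 1: 31/6  (≤ bound)
a_3 = 7: 243/47  (≤ bound)
a_4 = 9: 2218/429  (> 311, stop)

243/47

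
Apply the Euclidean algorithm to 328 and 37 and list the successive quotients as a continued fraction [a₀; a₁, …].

⌊328/37⌋ = 8, remainder 32
⌊37/32⌋ = 1, remainder 5
⌊32/5⌋ = 6, remainder 2
⌊5/2⌋ = 2, remainder 1
⌊2/1⌋ = 2, remainder 0

[8; 1, 6, 2, 2]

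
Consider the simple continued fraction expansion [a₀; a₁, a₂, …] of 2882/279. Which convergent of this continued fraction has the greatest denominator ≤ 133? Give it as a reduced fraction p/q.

971/94

a_0 = 10: 10/1  (≤ bound)
a_1 = 3: 31/3  (≤ bound)
a_2 = 30: 940/91  (≤ bound)
a_3 = 1: 971/94  (≤ bound)
a_4 = 2: 2882/279  (> 133, stop)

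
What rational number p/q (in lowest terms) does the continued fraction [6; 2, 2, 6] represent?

205/32

Use the convergent recurrence hₖ = aₖ·hₖ₋₁ + hₖ₋₂ (and likewise for the denominators kₖ):
a_0 = 6: 6/1
a_1 = 2: 13/2
a_2 = 2: 32/5
a_3 = 6: 205/32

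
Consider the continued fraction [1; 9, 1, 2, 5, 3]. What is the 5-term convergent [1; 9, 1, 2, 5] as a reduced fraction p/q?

Work from the innermost term outward:
Start with 5.
2 + 1/(5/1) = 2 + 1/5 = 11/5
1 + 1/(11/5) = 1 + 5/11 = 16/11
9 + 1/(16/11) = 9 + 11/16 = 155/16
1 + 1/(155/16) = 1 + 16/155 = 171/155

171/155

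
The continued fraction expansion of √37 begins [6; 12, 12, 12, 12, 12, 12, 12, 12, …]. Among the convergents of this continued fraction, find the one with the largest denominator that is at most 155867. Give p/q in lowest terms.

List convergents until the denominator exceeds the bound:
a_0 = 6: 6/1  (≤ bound)
a_1 = 12: 73/12  (≤ bound)
a_2 = 12: 882/145  (≤ bound)
a_3 = 12: 10657/1752  (≤ bound)
a_4 = 12: 128766/21169  (≤ bound)
a_5 = 12: 1555849/255780  (> 155867, stop)

128766/21169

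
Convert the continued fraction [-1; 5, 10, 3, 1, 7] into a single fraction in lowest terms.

-1303/1621

Start with 7.
1 + 1/(7/1) = 1 + 1/7 = 8/7
3 + 1/(8/7) = 3 + 7/8 = 31/8
10 + 1/(31/8) = 10 + 8/31 = 318/31
5 + 1/(318/31) = 5 + 31/318 = 1621/318
-1 + 1/(1621/318) = -1 + 318/1621 = -1303/1621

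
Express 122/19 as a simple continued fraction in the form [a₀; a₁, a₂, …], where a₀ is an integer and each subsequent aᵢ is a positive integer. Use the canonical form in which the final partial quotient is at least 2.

[6; 2, 2, 1, 2]

122 = 6·19 + 8, so a_0 = 6
19 = 2·8 + 3, so a_1 = 2
8 = 2·3 + 2, so a_2 = 2
3 = 1·2 + 1, so a_3 = 1
2 = 2·1 + 0, so a_4 = 2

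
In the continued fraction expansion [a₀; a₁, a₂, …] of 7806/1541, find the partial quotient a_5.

7806 = 5·1541 + 101, so a_0 = 5
1541 = 15·101 + 26, so a_1 = 15
101 = 3·26 + 23, so a_2 = 3
26 = 1·23 + 3, so a_3 = 1
23 = 7·3 + 2, so a_4 = 7
3 = 1·2 + 1, so a_5 = 1

1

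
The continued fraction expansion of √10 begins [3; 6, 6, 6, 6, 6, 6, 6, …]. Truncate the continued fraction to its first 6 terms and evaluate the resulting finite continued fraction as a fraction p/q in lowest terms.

27379/8658

Start with 6.
6 + 1/(6/1) = 6 + 1/6 = 37/6
6 + 1/(37/6) = 6 + 6/37 = 228/37
6 + 1/(228/37) = 6 + 37/228 = 1405/228
6 + 1/(1405/228) = 6 + 228/1405 = 8658/1405
3 + 1/(8658/1405) = 3 + 1405/8658 = 27379/8658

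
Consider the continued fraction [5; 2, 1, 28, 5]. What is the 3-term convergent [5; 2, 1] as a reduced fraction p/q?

16/3

Start with 1.
2 + 1/(1/1) = 2 + 1/1 = 3/1
5 + 1/(3/1) = 5 + 1/3 = 16/3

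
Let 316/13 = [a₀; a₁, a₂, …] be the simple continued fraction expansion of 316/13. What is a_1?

3

Repeatedly divide and take the remainder:
316 = 24·13 + 4, so a_0 = 24
13 = 3·4 + 1, so a_1 = 3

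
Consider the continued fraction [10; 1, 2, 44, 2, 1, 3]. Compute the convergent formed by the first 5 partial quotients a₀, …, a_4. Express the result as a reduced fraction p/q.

2870/269

Start with 2.
44 + 1/(2/1) = 44 + 1/2 = 89/2
2 + 1/(89/2) = 2 + 2/89 = 180/89
1 + 1/(180/89) = 1 + 89/180 = 269/180
10 + 1/(269/180) = 10 + 180/269 = 2870/269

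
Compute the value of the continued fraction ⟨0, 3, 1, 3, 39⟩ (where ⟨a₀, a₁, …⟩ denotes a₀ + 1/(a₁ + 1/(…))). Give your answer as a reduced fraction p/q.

Work from the innermost term outward:
Start with 39.
3 + 1/(39/1) = 3 + 1/39 = 118/39
1 + 1/(118/39) = 1 + 39/118 = 157/118
3 + 1/(157/118) = 3 + 118/157 = 589/157
0 + 1/(589/157) = 0 + 157/589 = 157/589

157/589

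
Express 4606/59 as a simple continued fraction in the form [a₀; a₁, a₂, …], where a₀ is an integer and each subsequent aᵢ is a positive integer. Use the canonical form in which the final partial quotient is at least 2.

4606 ÷ 59 → quotient 78, remainder 4
59 ÷ 4 → quotient 14, remainder 3
4 ÷ 3 → quotient 1, remainder 1
3 ÷ 1 → quotient 3, remainder 0

[78; 14, 1, 3]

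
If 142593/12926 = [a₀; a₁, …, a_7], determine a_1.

142593 ÷ 12926 → quotient 11, remainder 407
12926 ÷ 407 → quotient 31, remainder 309

31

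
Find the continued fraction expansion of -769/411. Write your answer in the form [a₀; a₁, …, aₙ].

[-2; 7, 1, 3, 13]

-769 = -2·411 + 53, so a_0 = -2
411 = 7·53 + 40, so a_1 = 7
53 = 1·40 + 13, so a_2 = 1
40 = 3·13 + 1, so a_3 = 3
13 = 13·1 + 0, so a_4 = 13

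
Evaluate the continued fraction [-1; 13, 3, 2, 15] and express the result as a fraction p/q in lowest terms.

-1327/1435

Start with 15.
2 + 1/(15/1) = 2 + 1/15 = 31/15
3 + 1/(31/15) = 3 + 15/31 = 108/31
13 + 1/(108/31) = 13 + 31/108 = 1435/108
-1 + 1/(1435/108) = -1 + 108/1435 = -1327/1435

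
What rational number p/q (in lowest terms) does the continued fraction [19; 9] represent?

Collapse the nested fraction from the inside out:
Start with 9.
19 + 1/(9/1) = 19 + 1/9 = 172/9

172/9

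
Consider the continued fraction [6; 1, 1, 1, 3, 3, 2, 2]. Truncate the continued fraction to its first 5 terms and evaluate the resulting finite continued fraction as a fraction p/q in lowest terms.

a_0 = 6: 6/1
a_1 = 1: 7/1
a_2 = 1: 13/2
a_3 = 1: 20/3
a_4 = 3: 73/11

73/11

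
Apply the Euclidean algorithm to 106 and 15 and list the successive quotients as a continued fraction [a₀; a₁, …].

[7; 15]

Run the Euclidean algorithm, recording each quotient:
106 = 7·15 + 1, so a_0 = 7
15 = 15·1 + 0, so a_1 = 15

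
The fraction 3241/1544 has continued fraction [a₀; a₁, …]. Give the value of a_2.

3241 ÷ 1544 → quotient 2, remainder 153
1544 ÷ 153 → quotient 10, remainder 14
153 ÷ 14 → quotient 10, remainder 13

10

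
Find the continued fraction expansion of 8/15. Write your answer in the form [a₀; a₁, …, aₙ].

[0; 1, 1, 7]

8 ÷ 15 → quotient 0, remainder 8
15 ÷ 8 → quotient 1, remainder 7
8 ÷ 7 → quotient 1, remainder 1
7 ÷ 1 → quotient 7, remainder 0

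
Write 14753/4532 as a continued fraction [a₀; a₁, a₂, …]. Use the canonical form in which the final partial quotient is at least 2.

14753 ÷ 4532 → quotient 3, remainder 1157
4532 ÷ 1157 → quotient 3, remainder 1061
1157 ÷ 1061 → quotient 1, remainder 96
1061 ÷ 96 → quotient 11, remainder 5
96 ÷ 5 → quotient 19, remainder 1
5 ÷ 1 → quotient 5, remainder 0

[3; 3, 1, 11, 19, 5]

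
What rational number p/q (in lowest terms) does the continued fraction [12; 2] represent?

25/2

a_0 = 12: 12/1
a_1 = 2: 25/2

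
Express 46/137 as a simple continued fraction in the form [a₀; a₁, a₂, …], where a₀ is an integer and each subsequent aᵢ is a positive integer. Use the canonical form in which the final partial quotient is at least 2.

46 = 0·137 + 46, so a_0 = 0
137 = 2·46 + 45, so a_1 = 2
46 = 1·45 + 1, so a_2 = 1
45 = 45·1 + 0, so a_3 = 45

[0; 2, 1, 45]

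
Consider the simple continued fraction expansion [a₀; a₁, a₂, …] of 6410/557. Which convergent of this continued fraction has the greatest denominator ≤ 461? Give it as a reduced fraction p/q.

a_0 = 11: 11/1  (≤ bound)
a_1 = 1: 12/1  (≤ bound)
a_2 = 1: 23/2  (≤ bound)
a_3 = 30: 702/61  (≤ bound)
a_4 = 2: 1427/124  (≤ bound)
a_5 = 4: 6410/557  (> 461, stop)

1427/124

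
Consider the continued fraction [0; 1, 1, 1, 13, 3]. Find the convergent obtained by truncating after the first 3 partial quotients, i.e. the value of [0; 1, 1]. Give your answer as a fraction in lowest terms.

1/2

Start with 1.
1 + 1/(1/1) = 1 + 1/1 = 2/1
0 + 1/(2/1) = 0 + 1/2 = 1/2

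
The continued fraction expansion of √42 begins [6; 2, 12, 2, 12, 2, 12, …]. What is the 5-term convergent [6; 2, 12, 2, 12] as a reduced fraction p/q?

Start with 12.
2 + 1/(12/1) = 2 + 1/12 = 25/12
12 + 1/(25/12) = 12 + 12/25 = 312/25
2 + 1/(312/25) = 2 + 25/312 = 649/312
6 + 1/(649/312) = 6 + 312/649 = 4206/649

4206/649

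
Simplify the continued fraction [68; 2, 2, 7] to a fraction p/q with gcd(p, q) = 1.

Start with 7.
2 + 1/(7/1) = 2 + 1/7 = 15/7
2 + 1/(15/7) = 2 + 7/15 = 37/15
68 + 1/(37/15) = 68 + 15/37 = 2531/37

2531/37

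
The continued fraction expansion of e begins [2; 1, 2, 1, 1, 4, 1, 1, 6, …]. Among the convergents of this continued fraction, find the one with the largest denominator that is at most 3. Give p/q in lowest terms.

8/3

a_0 = 2: 2/1  (≤ bound)
a_1 = 1: 3/1  (≤ bound)
a_2 = 2: 8/3  (≤ bound)
a_3 = 1: 11/4  (> 3, stop)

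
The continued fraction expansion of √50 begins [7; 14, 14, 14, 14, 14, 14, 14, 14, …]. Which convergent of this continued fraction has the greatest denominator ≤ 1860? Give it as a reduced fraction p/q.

a_0 = 7: 7/1  (≤ bound)
a_1 = 14: 99/14  (≤ bound)
a_2 = 14: 1393/197  (≤ bound)
a_3 = 14: 19601/2772  (> 1860, stop)

1393/197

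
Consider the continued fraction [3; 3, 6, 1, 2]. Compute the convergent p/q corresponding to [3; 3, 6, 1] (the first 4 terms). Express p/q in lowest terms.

Build up convergents one term at a time:
a_0 = 3: 3/1
a_1 = 3: 10/3
a_2 = 6: 63/19
a_3 = 1: 73/22

73/22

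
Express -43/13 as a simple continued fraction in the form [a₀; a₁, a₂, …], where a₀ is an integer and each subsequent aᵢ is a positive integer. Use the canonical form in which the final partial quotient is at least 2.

Repeatedly divide and take the remainder:
-43 ÷ 13 → quotient -4, remainder 9
13 ÷ 9 → quotient 1, remainder 4
9 ÷ 4 → quotient 2, remainder 1
4 ÷ 1 → quotient 4, remainder 0

[-4; 1, 2, 4]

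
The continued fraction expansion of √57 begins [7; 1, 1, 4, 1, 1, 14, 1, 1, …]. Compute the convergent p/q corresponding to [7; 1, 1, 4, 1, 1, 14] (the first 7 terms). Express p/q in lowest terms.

Start with 14.
1 + 1/(14/1) = 1 + 1/14 = 15/14
1 + 1/(15/14) = 1 + 14/15 = 29/15
4 + 1/(29/15) = 4 + 15/29 = 131/29
1 + 1/(131/29) = 1 + 29/131 = 160/131
1 + 1/(160/131) = 1 + 131/160 = 291/160
7 + 1/(291/160) = 7 + 160/291 = 2197/291

2197/291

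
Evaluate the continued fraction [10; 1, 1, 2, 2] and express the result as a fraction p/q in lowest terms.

Start with 2.
2 + 1/(2/1) = 2 + 1/2 = 5/2
1 + 1/(5/2) = 1 + 2/5 = 7/5
1 + 1/(7/5) = 1 + 5/7 = 12/7
10 + 1/(12/7) = 10 + 7/12 = 127/12

127/12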